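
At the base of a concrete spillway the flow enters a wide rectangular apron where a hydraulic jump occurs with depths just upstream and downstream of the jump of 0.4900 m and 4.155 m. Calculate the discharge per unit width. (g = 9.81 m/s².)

q = 6.811 m²/s

For a rectangular channel the momentum equation gives q² = ½·g·y₁·y₂·(y₁ + y₂) = ½×9.81×0.4900×4.155×4.645 = 46.39.
q = √46.39 = 6.811 m²/s.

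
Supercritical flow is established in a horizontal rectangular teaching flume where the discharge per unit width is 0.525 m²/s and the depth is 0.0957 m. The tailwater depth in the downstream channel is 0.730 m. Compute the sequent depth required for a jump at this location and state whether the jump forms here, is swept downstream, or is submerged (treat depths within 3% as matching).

y₂ = 0.720 m; the jump forms here

V₁ = q/y₁ = 0.525/0.0957 = 5.49 m/s. Fr₁ = V₁/√(g·y₁) = 5.49/√(9.81×0.0957) = 5.66.
From the momentum equation for a rectangular channel, y₂/y₁ = ½[√(1 + 8Fr₁²) − 1] = ½[√257.5 − 1] = 7.52.
y₂ = 7.52 × 0.0957 = 0.720 m.
Tailwater y_tw = 0.730 m: y_tw ≈ y₂, so the jump forms here.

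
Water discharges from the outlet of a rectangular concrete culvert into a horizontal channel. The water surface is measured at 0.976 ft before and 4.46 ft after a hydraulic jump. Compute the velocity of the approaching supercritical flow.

For a rectangular channel the momentum equation gives q² = ½·g·y₁·y₂·(y₁ + y₂) = ½×32.2×0.976×4.46×5.44 = 381.
q = √381 = 19.5 ft²/s.
V₁ = q/y₁ = 19.5/0.976 = 20.0 ft/s.

V₁ = 20.0 ft/s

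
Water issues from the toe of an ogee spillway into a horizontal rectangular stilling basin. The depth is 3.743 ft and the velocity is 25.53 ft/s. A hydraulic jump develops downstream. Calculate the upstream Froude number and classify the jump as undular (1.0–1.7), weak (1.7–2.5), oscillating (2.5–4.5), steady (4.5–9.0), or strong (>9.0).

Fr₁ = V₁/√(g·y₁) = 25.53/√(32.2×3.743) = 2.325.
Fr₁ = 2.325 lies in the weak range.

Fr₁ = 2.325; weak jump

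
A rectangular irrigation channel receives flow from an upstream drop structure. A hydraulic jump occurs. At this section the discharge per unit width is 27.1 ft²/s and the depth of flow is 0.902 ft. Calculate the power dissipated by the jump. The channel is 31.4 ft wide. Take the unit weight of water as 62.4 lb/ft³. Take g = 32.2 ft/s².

P = 771 hp

V₁ = q/y₁ = 27.1/0.902 = 30.0 ft/s. Fr₁ = V₁/√(g·y₁) = 30.0/√(32.2×0.902) = 5.57.
Conjugate-depth relation: y₂/y₁ = ½[√(1 + 8Fr₁²) − 1] = ½[√249.6 − 1] = 7.40.
y₂ = 7.40 × 0.902 = 6.67 ft.
V₂ = q/y₂ = 27.1/6.67 = 4.06 ft/s. E₁ = y₁ + V₁²/2g = 14.9 ft; E₂ = y₂ + V₂²/2g = 6.93 ft. ΔE = E₁ − E₂ = 7.99 ft.
Q = q·b = 27.1 × 31.4 = 851 cfs. P = γ·Q·ΔE/550 = 62.4 × 851 × 7.99 / 550 = 771 hp.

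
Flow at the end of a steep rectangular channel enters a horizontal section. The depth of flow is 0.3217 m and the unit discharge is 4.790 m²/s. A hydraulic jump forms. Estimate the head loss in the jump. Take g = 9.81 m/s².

ΔE = 7.878 m

V₁ = q/y₁ = 4.790/0.3217 = 14.89 m/s. Fr₁ = V₁/√(g·y₁) = 14.89/√(9.81×0.3217) = 8.382.
Sequent-depth ratio: y₂/y₁ = ½[√(1 + 8Fr₁²) − 1] = ½[√563.00 − 1] = 11.36.
y₂ = 11.36 × 0.3217 = 3.656 m.
Head loss: ΔE = (y₂ − y₁)³/(4y₁y₂) = (3.656 − 0.3217)³/(4×0.3217×3.656) = 37.06/4.704 = 7.878 m.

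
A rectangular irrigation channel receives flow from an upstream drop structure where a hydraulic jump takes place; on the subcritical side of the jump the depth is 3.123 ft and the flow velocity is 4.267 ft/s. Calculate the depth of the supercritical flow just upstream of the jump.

y₁ = 0.8819 ft

Fr₂ = V₂/√(g·y₂) = 4.267/√(32.2×3.123) = 0.4255.
Applying the sequent-depth relation in reverse, y₁/y₂ = ½[√(1 + 8Fr₂²) − 1] = ½[√2.4485 − 1] = 0.2824.
y₁ = 0.2824 × 3.123 = 0.8819 ft.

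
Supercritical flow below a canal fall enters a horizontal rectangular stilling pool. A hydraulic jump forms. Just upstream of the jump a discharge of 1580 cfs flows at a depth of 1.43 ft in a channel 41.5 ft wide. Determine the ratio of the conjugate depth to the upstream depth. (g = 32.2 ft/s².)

y₂/y₁ = 5.07

q = Q/b = 1580/41.5 = 38.1 ft²/s; V₁ = q/y₁ = 26.6 ft/s. Fr₁ = V₁/√(g·y₁) = 3.92.
From the momentum equation for a rectangular channel, y₂/y₁ = ½[√(1 + 8Fr₁²) − 1] = ½[√124.2 − 1] = 5.07.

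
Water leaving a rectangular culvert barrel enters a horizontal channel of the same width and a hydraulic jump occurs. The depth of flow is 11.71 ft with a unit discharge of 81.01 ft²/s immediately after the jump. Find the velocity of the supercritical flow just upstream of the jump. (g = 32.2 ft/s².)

V₂ = q/y₂ = 81.01/11.71 = 6.918 ft/s; Fr₂ = V₂/√(g·y₂) = 0.3563.
From the momentum equation (using Fr₂), y₁/y₂ = ½[√(1 + 8Fr₂²) − 1] = ½[√2.0154 − 1] = 0.2098.
y₁ = 0.2098 × 11.71 = 2.457 ft.
V₁ = q/y₁ = 81.01/2.457 = 32.97 ft/s.

V₁ = 32.97 ft/s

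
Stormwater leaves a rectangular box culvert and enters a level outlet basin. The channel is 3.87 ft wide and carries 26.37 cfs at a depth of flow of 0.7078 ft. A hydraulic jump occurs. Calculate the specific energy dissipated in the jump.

q = Q/b = 26.37/3.87 = 6.814 ft²/s; V₁ = q/y₁ = 9.627 ft/s. Fr₁ = V₁/√(g·y₁) = 2.017.
By Bélanger, y₂/y₁ = ½[√(1 + 8Fr₁²) − 1] = ½[√33.531 − 1] = 2.395.
y₂ = 2.395 × 0.7078 = 1.695 ft.
Head loss: ΔE = (y₂ − y₁)³/(4y₁y₂) = (1.695 − 0.7078)³/(4×0.7078×1.695) = 0.9633/4.800 = 0.2007 ft.

ΔE = 0.2007 ft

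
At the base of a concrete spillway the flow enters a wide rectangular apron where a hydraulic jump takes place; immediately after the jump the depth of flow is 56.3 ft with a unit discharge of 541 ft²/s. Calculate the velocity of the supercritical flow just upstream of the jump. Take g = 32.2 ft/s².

V₂ = q/y₂ = 541/56.3 = 9.61 ft/s; Fr₂ = V₂/√(g·y₂) = 0.226.
Applying the sequent-depth relation in reverse, y₁/y₂ = ½[√(1 + 8Fr₂²) − 1] = ½[√1.407 − 1] = 0.0932.
y₁ = 0.0932 × 56.3 = 5.25 ft.
V₁ = q/y₁ = 541/5.25 = 103 ft/s.

V₁ = 103 ft/s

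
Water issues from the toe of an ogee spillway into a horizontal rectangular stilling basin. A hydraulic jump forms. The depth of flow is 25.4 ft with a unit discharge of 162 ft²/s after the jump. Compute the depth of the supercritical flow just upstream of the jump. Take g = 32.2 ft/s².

y₁ = 2.32 ft

V₂ = q/y₂ = 162/25.4 = 6.38 ft/s; Fr₂ = V₂/√(g·y₂) = 0.223.
The Bélanger relation is symmetric: y₁/y₂ = ½[√(1 + 8Fr₂²) − 1] = ½[√1.398 − 1] = 0.0912.
y₁ = 0.0912 × 25.4 = 2.32 ft.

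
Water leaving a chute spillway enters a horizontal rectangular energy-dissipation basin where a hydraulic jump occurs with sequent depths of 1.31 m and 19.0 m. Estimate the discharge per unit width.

q = 49.8 m²/s

For a rectangular channel the momentum equation gives q² = ½·g·y₁·y₂·(y₁ + y₂) = ½×9.81×1.31×19.0×20.3 = 2480.
q = √2480 = 49.8 m²/s.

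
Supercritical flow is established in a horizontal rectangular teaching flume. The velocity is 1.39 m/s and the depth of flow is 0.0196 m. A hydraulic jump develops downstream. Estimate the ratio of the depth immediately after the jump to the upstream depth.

Fr₁ = V₁/√(g·y₁) = 1.39/√(9.81×0.0196) = 3.17.
Sequent-depth ratio: y₂/y₁ = ½[√(1 + 8Fr₁²) − 1] = ½[√81.39 − 1] = 4.01.

y₂/y₁ = 4.01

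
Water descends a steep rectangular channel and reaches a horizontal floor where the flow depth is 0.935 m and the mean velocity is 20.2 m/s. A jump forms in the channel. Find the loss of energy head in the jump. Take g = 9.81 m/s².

Fr₁ = V₁/√(g·y₁) = 20.2/√(9.81×0.935) = 6.67.
By Bélanger, y₂/y₁ = ½[√(1 + 8Fr₁²) − 1] = ½[√356.9 − 1] = 8.95.
y₂ = 8.95 × 0.935 = 8.36 m.
q = V₁·y₁ = 20.2 × 0.935 = 18.9 m²/s. V₂ = q/y₂ = 18.9/8.36 = 2.26 m/s. E₁ = y₁ + V₁²/2g = 21.7 m; E₂ = y₂ + V₂²/2g = 8.62 m. ΔE = E₁ − E₂ = 13.1 m.

ΔE = 13.1 m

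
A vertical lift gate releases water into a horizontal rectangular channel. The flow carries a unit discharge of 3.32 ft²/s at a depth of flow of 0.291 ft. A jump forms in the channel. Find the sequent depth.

y₂ = 1.40 ft

V₁ = q/y₁ = 3.32/0.291 = 11.4 ft/s. Fr₁ = V₁/√(g·y₁) = 11.4/√(32.2×0.291) = 3.73.
Bélanger equation: y₂/y₁ = ½[√(1 + 8Fr₁²) − 1] = ½[√112.1 − 1] = 4.79.
y₂ = 4.79 × 0.291 = 1.40 ft.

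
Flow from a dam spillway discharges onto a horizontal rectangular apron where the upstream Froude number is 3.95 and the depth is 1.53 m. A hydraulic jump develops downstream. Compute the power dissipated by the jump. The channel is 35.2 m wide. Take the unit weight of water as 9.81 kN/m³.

Fr₁ = 3.95 (given).
From the momentum equation for a rectangular channel, y₂/y₁ = ½[√(1 + 8Fr₁²) − 1] = ½[√125.8 − 1] = 5.11.
y₂ = 5.11 × 1.53 = 7.82 m.
Head loss: ΔE = (y₂ − y₁)³/(4y₁y₂) = (7.82 − 1.53)³/(4×1.53×7.82) = 248/47.8 = 5.19 m.
V₁ = Fr₁·√(g·y₁) = 3.95×√(9.81×1.53) = 15.3 m/s; q = V₁·y₁ = 23.4 m²/s. Q = q·b = 23.4 × 35.2 = 824 m³/s. P = γ·Q·ΔE = 9.81 × 824 × 5.19 = 41982 kW.

P = 41982 kW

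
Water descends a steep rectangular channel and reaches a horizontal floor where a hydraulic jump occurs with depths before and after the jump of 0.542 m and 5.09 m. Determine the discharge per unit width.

For a rectangular channel the momentum equation gives q² = ½·g·y₁·y₂·(y₁ + y₂) = ½×9.81×0.542×5.09×5.63 = 76.2.
q = √76.2 = 8.73 m²/s.

q = 8.73 m²/s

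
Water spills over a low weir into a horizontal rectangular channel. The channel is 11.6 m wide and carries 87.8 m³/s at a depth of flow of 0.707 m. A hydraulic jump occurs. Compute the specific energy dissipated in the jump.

q = Q/b = 87.8/11.6 = 7.57 m²/s; V₁ = q/y₁ = 10.7 m/s. Fr₁ = V₁/√(g·y₁) = 4.07.
Conjugate-depth relation: y₂/y₁ = ½[√(1 + 8Fr₁²) − 1] = ½[√133.2 − 1] = 5.27.
y₂ = 5.27 × 0.707 = 3.73 m.
V₂ = q/y₂ = 7.57/3.73 = 2.03 m/s. E₁ = y₁ + V₁²/2g = 6.55 m; E₂ = y₂ + V₂²/2g = 3.94 m. ΔE = E₁ − E₂ = 2.61 m.

ΔE = 2.61 m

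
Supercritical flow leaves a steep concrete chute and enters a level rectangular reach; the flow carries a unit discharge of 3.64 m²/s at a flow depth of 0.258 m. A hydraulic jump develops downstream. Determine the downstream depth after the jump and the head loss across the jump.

V₁ = q/y₁ = 3.64/0.258 = 14.1 m/s. Fr₁ = V₁/√(g·y₁) = 14.1/√(9.81×0.258) = 8.87.
Bélanger equation: y₂/y₁ = ½[√(1 + 8Fr₁²) − 1] = ½[√630.2 − 1] = 12.1.
y₂ = 12.1 × 0.258 = 3.11 m.
V₂ = q/y₂ = 3.64/3.11 = 1.17 m/s. E₁ = y₁ + V₁²/2g = 10.4 m; E₂ = y₂ + V₂²/2g = 3.18 m. ΔE = E₁ − E₂ = 7.22 m.

y₂ = 3.11 m; ΔE = 7.22 m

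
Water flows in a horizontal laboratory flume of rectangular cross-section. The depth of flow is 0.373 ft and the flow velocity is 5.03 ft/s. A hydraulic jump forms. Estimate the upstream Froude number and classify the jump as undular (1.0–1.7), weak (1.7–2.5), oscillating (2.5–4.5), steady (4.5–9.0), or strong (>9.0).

Fr₁ = 1.45; undular jump

Fr₁ = V₁/√(g·y₁) = 5.03/√(32.2×0.373) = 1.45.
Fr₁ = 1.45 lies in the undular range.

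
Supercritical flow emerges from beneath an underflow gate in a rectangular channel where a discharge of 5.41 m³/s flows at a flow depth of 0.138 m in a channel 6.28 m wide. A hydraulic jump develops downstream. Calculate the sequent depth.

y₂ = 0.980 m

q = Q/b = 5.41/6.28 = 0.861 m²/s; V₁ = q/y₁ = 6.24 m/s. Fr₁ = V₁/√(g·y₁) = 5.37.
By Bélanger, y₂/y₁ = ½[√(1 + 8Fr₁²) − 1] = ½[√231.3 − 1] = 7.10.
y₂ = 7.10 × 0.138 = 0.980 m.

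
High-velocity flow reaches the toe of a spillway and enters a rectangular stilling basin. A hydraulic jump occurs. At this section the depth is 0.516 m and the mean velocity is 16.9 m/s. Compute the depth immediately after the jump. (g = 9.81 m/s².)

y₂ = 5.23 m

Fr₁ = V₁/√(g·y₁) = 16.9/√(9.81×0.516) = 7.51.
Conjugate-depth relation: y₂/y₁ = ½[√(1 + 8Fr₁²) − 1] = ½[√452.4 − 1] = 10.1.
y₂ = 10.1 × 0.516 = 5.23 m.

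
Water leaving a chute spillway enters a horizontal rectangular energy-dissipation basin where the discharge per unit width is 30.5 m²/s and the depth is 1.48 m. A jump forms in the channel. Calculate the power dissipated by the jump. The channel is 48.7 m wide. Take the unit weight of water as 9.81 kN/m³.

V₁ = q/y₁ = 30.5/1.48 = 20.6 m/s. Fr₁ = V₁/√(g·y₁) = 20.6/√(9.81×1.48) = 5.41.
Sequent-depth ratio: y₂/y₁ = ½[√(1 + 8Fr₁²) − 1] = ½[√235.0 − 1] = 7.17.
y₂ = 7.17 × 1.48 = 10.6 m.
Head loss: ΔE = (y₂ − y₁)³/(4y₁y₂) = (10.6 − 1.48)³/(4×1.48×10.6) = 760/62.8 = 12.1 m.
Q = q·b = 30.5 × 48.7 = 1485 m³/s. P = γ·Q·ΔE = 9.81 × 1485 × 12.1 = 176314 kW.

P = 176314 kW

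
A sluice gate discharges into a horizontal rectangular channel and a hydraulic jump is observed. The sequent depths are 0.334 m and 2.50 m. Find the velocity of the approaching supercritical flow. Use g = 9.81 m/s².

For a rectangular channel the momentum equation gives q² = ½·g·y₁·y₂·(y₁ + y₂) = ½×9.81×0.334×2.50×2.83 = 11.6.
q = √11.6 = 3.41 m²/s.
V₁ = q/y₁ = 3.41/0.334 = 10.2 m/s.

V₁ = 10.2 m/s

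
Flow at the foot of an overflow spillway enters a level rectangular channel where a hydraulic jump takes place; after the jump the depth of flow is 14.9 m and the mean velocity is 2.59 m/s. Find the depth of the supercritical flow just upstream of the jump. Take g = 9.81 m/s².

y₁ = 1.26 m

Fr₂ = V₂/√(g·y₂) = 2.59/√(9.81×14.9) = 0.214.
The Bélanger relation is symmetric: y₁/y₂ = ½[√(1 + 8Fr₂²) − 1] = ½[√1.367 − 1] = 0.0846.
y₁ = 0.0846 × 14.9 = 1.26 m.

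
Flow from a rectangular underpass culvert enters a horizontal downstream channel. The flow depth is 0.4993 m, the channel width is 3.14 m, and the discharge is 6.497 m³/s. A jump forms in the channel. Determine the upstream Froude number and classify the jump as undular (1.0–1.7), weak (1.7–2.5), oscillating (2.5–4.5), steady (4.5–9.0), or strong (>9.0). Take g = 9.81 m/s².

q = Q/b = 6.497/3.14 = 2.069 m²/s; V₁ = q/y₁ = 4.144 m/s. Fr₁ = V₁/√(g·y₁) = 1.872.
Fr₁ = 1.872 lies in the weak range.

Fr₁ = 1.872; weak jump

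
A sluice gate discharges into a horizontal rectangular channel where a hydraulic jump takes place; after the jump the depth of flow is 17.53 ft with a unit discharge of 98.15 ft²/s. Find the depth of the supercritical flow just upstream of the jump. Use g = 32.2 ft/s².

V₂ = q/y₂ = 98.15/17.53 = 5.599 ft/s; Fr₂ = V₂/√(g·y₂) = 0.2357.
Applying the sequent-depth relation in reverse, y₁/y₂ = ½[√(1 + 8Fr₂²) − 1] = ½[√1.4443 − 1] = 0.1009.
y₁ = 0.1009 × 17.53 = 1.769 ft.

y₁ = 1.769 ft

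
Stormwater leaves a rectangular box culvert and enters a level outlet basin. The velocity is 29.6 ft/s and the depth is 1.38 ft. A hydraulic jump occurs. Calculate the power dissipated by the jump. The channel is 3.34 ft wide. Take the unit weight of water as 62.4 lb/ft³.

P = 102 hp

Fr₁ = V₁/√(g·y₁) = 29.6/√(32.2×1.38) = 4.44.
From the momentum equation for a rectangular channel, y₂/y₁ = ½[√(1 + 8Fr₁²) − 1] = ½[√158.7 − 1] = 5.80.
y₂ = 5.80 × 1.38 = 8.00 ft.
Head loss: ΔE = (y₂ − y₁)³/(4y₁y₂) = (8.00 − 1.38)³/(4×1.38×8.00) = 291/44.2 = 6.58 ft.
q = V₁·y₁ = 29.6 × 1.38 = 40.8 ft²/s. Q = q·b = 40.8 × 3.34 = 136 cfs. P = γ·Q·ΔE/550 = 62.4 × 136 × 6.58 / 550 = 102 hp.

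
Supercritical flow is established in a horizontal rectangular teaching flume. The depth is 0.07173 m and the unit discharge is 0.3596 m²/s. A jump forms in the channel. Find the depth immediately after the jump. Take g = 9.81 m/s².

V₁ = q/y₁ = 0.3596/0.07173 = 5.013 m/s. Fr₁ = V₁/√(g·y₁) = 5.013/√(9.81×0.07173) = 5.976.
Bélanger equation: y₂/y₁ = ½[√(1 + 8Fr₁²) − 1] = ½[√286.73 − 1] = 7.967.
y₂ = 7.967 × 0.07173 = 0.5714 m.

y₂ = 0.5714 m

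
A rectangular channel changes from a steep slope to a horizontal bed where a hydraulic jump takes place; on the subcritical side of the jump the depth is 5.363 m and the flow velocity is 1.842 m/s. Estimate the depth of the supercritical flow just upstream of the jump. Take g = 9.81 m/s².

y₁ = 0.6200 m

Fr₂ = V₂/√(g·y₂) = 1.842/√(9.81×5.363) = 0.2540.
Applying the sequent-depth relation in reverse, y₁/y₂ = ½[√(1 + 8Fr₂²) − 1] = ½[√1.5159 − 1] = 0.1156.
y₁ = 0.1156 × 5.363 = 0.6200 m.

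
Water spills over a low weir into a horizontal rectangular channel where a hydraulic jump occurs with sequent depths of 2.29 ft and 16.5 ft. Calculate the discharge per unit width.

q = 107 ft²/s

For a rectangular channel the momentum equation gives q² = ½·g·y₁·y₂·(y₁ + y₂) = ½×32.2×2.29×16.5×18.8 = 11431.
q = √11431 = 107 ft²/s.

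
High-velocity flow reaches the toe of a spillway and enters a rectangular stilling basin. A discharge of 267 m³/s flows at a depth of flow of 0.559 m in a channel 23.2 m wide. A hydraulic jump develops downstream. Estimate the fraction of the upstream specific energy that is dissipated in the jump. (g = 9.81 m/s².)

ΔE/E₁ = 0.692 (69.2%)

q = Q/b = 267/23.2 = 11.5 m²/s; V₁ = q/y₁ = 20.6 m/s. Fr₁ = V₁/√(g·y₁) = 8.79.
Sequent-depth ratio: y₂/y₁ = ½[√(1 + 8Fr₁²) − 1] = ½[√619.3 − 1] = 11.9.
y₂ = 11.9 × 0.559 = 6.68 m.
E₁ = y₁ + V₁²/2g = 22.2 m. ΔE = (y₂ − y₁)³/(4y₁y₂) = 15.3 m. ΔE/E₁ = 15.3/22.2 = 0.692.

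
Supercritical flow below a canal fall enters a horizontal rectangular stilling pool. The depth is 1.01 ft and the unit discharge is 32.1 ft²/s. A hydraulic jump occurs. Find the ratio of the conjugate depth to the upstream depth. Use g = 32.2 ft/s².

y₂/y₁ = 7.40

V₁ = q/y₁ = 32.1/1.01 = 31.8 ft/s. Fr₁ = V₁/√(g·y₁) = 31.8/√(32.2×1.01) = 5.57.
Bélanger equation: y₂/y₁ = ½[√(1 + 8Fr₁²) − 1] = ½[√249.5 − 1] = 7.40.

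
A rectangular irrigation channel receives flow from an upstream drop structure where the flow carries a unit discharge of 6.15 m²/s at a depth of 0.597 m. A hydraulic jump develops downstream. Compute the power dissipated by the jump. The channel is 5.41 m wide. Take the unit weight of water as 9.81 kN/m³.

V₁ = q/y₁ = 6.15/0.597 = 10.3 m/s. Fr₁ = V₁/√(g·y₁) = 10.3/√(9.81×0.597) = 4.26.
Sequent-depth ratio: y₂/y₁ = ½[√(1 + 8Fr₁²) − 1] = ½[√146.0 − 1] = 5.54.
y₂ = 5.54 × 0.597 = 3.31 m.
V₂ = q/y₂ = 6.15/3.31 = 1.86 m/s. E₁ = y₁ + V₁²/2g = 6.01 m; E₂ = y₂ + V₂²/2g = 3.48 m. ΔE = E₁ − E₂ = 2.52 m.
Q = q·b = 6.15 × 5.41 = 33.3 m³/s. P = γ·Q·ΔE = 9.81 × 33.3 × 2.52 = 823 kW.

P = 823 kW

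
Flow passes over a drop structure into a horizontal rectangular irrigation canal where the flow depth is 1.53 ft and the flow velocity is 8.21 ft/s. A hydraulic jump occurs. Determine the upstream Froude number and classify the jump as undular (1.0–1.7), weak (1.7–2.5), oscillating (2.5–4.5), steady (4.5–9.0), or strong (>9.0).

Fr₁ = V₁/√(g·y₁) = 8.21/√(32.2×1.53) = 1.17.
Fr₁ = 1.17 lies in the undular range.

Fr₁ = 1.17; undular jump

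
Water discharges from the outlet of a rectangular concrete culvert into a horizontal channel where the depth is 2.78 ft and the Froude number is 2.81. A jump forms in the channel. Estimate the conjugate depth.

y₂ = 9.74 ft

Fr₁ = 2.81 (given).
Conjugate-depth relation: y₂/y₁ = ½[√(1 + 8Fr₁²) − 1] = ½[√64.17 − 1] = 3.51.
y₂ = 3.51 × 2.78 = 9.74 ft.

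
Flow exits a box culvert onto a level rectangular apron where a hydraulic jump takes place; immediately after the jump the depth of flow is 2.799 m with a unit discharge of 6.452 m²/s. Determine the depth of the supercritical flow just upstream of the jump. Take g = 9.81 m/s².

V₂ = q/y₂ = 6.452/2.799 = 2.305 m/s; Fr₂ = V₂/√(g·y₂) = 0.4399.
The Bélanger relation is symmetric: y₁/y₂ = ½[√(1 + 8Fr₂²) − 1] = ½[√2.5481 − 1] = 0.2981.
y₁ = 0.2981 × 2.799 = 0.8345 m.

y₁ = 0.8345 m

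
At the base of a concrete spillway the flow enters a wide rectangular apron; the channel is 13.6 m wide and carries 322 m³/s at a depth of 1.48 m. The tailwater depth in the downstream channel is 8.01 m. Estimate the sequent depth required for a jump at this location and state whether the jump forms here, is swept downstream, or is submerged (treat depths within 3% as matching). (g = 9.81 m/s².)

y₂ = 8.08 m; the jump forms here

q = Q/b = 322/13.6 = 23.7 m²/s; V₁ = q/y₁ = 16.0 m/s. Fr₁ = V₁/√(g·y₁) = 4.20.
From the momentum equation for a rectangular channel, y₂/y₁ = ½[√(1 + 8Fr₁²) − 1] = ½[√142.0 − 1] = 5.46.
y₂ = 5.46 × 1.48 = 8.08 m.
Tailwater y_tw = 8.01 m: y_tw ≈ y₂, so the jump forms here.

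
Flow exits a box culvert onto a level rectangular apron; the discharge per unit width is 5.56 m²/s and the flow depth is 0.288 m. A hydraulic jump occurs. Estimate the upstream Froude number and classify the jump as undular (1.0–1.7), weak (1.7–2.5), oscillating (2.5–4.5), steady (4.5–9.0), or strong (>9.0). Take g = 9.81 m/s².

V₁ = q/y₁ = 5.56/0.288 = 19.3 m/s. Fr₁ = V₁/√(g·y₁) = 19.3/√(9.81×0.288) = 11.5.
Fr₁ = 11.5 lies in the strong range.

Fr₁ = 11.5; strong jump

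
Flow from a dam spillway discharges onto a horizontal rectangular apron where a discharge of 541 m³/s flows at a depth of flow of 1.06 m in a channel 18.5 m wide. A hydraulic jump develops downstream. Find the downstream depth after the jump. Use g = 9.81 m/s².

y₂ = 12.3 m

q = Q/b = 541/18.5 = 29.2 m²/s; V₁ = q/y₁ = 27.6 m/s. Fr₁ = V₁/√(g·y₁) = 8.56.
Conjugate-depth relation: y₂/y₁ = ½[√(1 + 8Fr₁²) − 1] = ½[√586.5 − 1] = 11.6.
y₂ = 11.6 × 1.06 = 12.3 m.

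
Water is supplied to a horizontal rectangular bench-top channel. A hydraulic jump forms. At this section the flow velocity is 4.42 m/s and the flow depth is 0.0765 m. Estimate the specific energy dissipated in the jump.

ΔE = 0.535 m

Fr₁ = V₁/√(g·y₁) = 4.42/√(9.81×0.0765) = 5.10.
Bélanger equation: y₂/y₁ = ½[√(1 + 8Fr₁²) − 1] = ½[√209.3 − 1] = 6.73.
y₂ = 6.73 × 0.0765 = 0.515 m.
q = V₁·y₁ = 4.42 × 0.0765 = 0.338 m²/s. V₂ = q/y₂ = 0.338/0.515 = 0.656 m/s. E₁ = y₁ + V₁²/2g = 1.07 m; E₂ = y₂ + V₂²/2g = 0.537 m. ΔE = E₁ − E₂ = 0.535 m.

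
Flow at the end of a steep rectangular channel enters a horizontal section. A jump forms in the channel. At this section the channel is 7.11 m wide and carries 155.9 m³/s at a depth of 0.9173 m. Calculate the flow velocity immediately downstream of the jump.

q = Q/b = 155.9/7.11 = 21.93 m²/s; V₁ = q/y₁ = 23.90 m/s. Fr₁ = V₁/√(g·y₁) = 7.968.
Bélanger equation: y₂/y₁ = ½[√(1 + 8Fr₁²) − 1] = ½[√508.97 − 1] = 10.78.
y₂ = 10.78 × 0.9173 = 9.889 m.
V₂ = q/y₂ = 21.93/9.889 = 2.217 m/s.

V₂ = 2.217 m/s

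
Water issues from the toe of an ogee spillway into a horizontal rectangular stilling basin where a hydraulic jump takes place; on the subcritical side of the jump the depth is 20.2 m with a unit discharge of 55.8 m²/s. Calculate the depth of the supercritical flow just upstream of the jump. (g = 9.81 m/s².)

y₁ = 1.45 m

V₂ = q/y₂ = 55.8/20.2 = 2.76 m/s; Fr₂ = V₂/√(g·y₂) = 0.196.
Applying the sequent-depth relation in reverse, y₁/y₂ = ½[√(1 + 8Fr₂²) − 1] = ½[√1.308 − 1] = 0.0719.
y₁ = 0.0719 × 20.2 = 1.45 m.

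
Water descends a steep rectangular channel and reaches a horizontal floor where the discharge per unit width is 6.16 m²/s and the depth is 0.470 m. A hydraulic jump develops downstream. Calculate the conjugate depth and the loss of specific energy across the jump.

y₂ = 3.83 m; ΔE = 5.26 m

V₁ = q/y₁ = 6.16/0.470 = 13.1 m/s. Fr₁ = V₁/√(g·y₁) = 13.1/√(9.81×0.470) = 6.10.
Bélanger equation: y₂/y₁ = ½[√(1 + 8Fr₁²) − 1] = ½[√299.0 − 1] = 8.15.
y₂ = 8.15 × 0.470 = 3.83 m.
Head loss: ΔE = (y₂ − y₁)³/(4y₁y₂) = (3.83 − 0.470)³/(4×0.470×3.83) = 37.9/7.20 = 5.26 m.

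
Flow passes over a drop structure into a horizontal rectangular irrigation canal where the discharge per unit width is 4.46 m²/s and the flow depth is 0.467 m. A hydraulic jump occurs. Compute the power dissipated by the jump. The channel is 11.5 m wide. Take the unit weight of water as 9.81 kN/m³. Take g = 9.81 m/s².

V₁ = q/y₁ = 4.46/0.467 = 9.55 m/s. Fr₁ = V₁/√(g·y₁) = 9.55/√(9.81×0.467) = 4.46.
Bélanger equation: y₂/y₁ = ½[√(1 + 8Fr₁²) − 1] = ½[√160.3 − 1] = 5.83.
y₂ = 5.83 × 0.467 = 2.72 m.
Head loss: ΔE = (y₂ − y₁)³/(4y₁y₂) = (2.72 − 0.467)³/(4×0.467×2.72) = 11.5/5.09 = 2.26 m.
Q = q·b = 4.46 × 11.5 = 51.3 m³/s. P = γ·Q·ΔE = 9.81 × 51.3 × 2.26 = 1135 kW.

P = 1135 kW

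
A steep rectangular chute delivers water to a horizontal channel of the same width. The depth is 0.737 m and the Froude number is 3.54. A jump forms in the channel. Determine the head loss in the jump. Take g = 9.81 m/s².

ΔE = 1.79 m

Fr₁ = 3.54 (given).
Sequent-depth ratio: y₂/y₁ = ½[√(1 + 8Fr₁²) − 1] = ½[√101.3 − 1] = 4.53.
y₂ = 4.53 × 0.737 = 3.34 m.
Head loss: ΔE = (y₂ − y₁)³/(4y₁y₂) = (3.34 − 0.737)³/(4×0.737×3.34) = 17.6/9.84 = 1.79 m.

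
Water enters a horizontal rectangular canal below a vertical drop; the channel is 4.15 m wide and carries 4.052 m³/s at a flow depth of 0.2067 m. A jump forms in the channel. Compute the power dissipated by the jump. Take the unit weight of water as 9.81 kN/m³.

P = 16.23 kW

q = Q/b = 4.052/4.15 = 0.9764 m²/s; V₁ = q/y₁ = 4.724 m/s. Fr₁ = V₁/√(g·y₁) = 3.317.
Sequent-depth ratio: y₂/y₁ = ½[√(1 + 8Fr₁²) − 1] = ½[√89.032 − 1] = 4.218.
y₂ = 4.218 × 0.2067 = 0.8718 m.
V₂ = q/y₂ = 0.9764/0.8718 = 1.120 m/s. E₁ = y₁ + V₁²/2g = 1.344 m; E₂ = y₂ + V₂²/2g = 0.9358 m. ΔE = E₁ − E₂ = 0.4082 m.
P = γ·Q·ΔE = 9.81 × 4.052 × 0.4082 = 16.23 kW.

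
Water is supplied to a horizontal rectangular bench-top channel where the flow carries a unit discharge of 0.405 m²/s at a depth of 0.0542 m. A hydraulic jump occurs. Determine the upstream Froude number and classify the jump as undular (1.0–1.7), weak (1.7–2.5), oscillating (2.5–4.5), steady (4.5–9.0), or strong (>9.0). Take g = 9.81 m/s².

V₁ = q/y₁ = 0.405/0.0542 = 7.47 m/s. Fr₁ = V₁/√(g·y₁) = 7.47/√(9.81×0.0542) = 10.2.
Fr₁ = 10.2 lies in the strong range.

Fr₁ = 10.2; strong jump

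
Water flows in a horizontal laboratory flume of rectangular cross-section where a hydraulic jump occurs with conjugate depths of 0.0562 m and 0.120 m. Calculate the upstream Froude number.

Fr₁ = 1.83

For a rectangular channel the momentum equation gives q² = ½·g·y₁·y₂·(y₁ + y₂) = ½×9.81×0.0562×0.120×0.176 = 0.00583.
q = √0.00583 = 0.0763 m²/s.
V₁ = q/y₁ = 1.36 m/s; Fr₁ = V₁/√(g·y₁) = 1.83.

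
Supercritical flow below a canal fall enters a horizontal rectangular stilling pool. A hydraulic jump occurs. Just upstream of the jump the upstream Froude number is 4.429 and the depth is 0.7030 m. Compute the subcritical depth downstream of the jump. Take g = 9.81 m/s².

Fr₁ = 4.429 (given).
Sequent-depth ratio: y₂/y₁ = ½[√(1 + 8Fr₁²) − 1] = ½[√157.93 − 1] = 5.783.
y₂ = 5.783 × 0.7030 = 4.066 m.

y₂ = 4.066 m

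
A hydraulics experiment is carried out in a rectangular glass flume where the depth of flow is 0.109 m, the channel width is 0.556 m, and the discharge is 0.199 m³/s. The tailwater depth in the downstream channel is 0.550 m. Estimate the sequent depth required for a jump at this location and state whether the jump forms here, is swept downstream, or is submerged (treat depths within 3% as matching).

y₂ = 0.438 m; the jump is submerged

q = Q/b = 0.199/0.556 = 0.358 m²/s; V₁ = q/y₁ = 3.28 m/s. Fr₁ = V₁/√(g·y₁) = 3.18.
Sequent-depth ratio: y₂/y₁ = ½[√(1 + 8Fr₁²) − 1] = ½[√81.67 − 1] = 4.02.
y₂ = 4.02 × 0.109 = 0.438 m.
Tailwater y_tw = 0.550 m: y_tw > y₂, so the jump is submerged.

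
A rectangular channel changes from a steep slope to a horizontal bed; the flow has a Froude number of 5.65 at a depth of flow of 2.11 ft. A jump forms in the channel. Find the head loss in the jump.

ΔE = 19.4 ft

Fr₁ = 5.65 (given).
Sequent-depth ratio: y₂/y₁ = ½[√(1 + 8Fr₁²) − 1] = ½[√256.4 − 1] = 7.51.
y₂ = 7.51 × 2.11 = 15.8 ft.
V₁ = Fr₁·√(g·y₁) = 5.65×√(32.2×2.11) = 46.6 ft/s; q = V₁·y₁ = 98.3 ft²/s. V₂ = q/y₂ = 98.3/15.8 = 6.20 ft/s. E₁ = y₁ + V₁²/2g = 35.8 ft; E₂ = y₂ + V₂²/2g = 16.4 ft. ΔE = E₁ − E₂ = 19.4 ft.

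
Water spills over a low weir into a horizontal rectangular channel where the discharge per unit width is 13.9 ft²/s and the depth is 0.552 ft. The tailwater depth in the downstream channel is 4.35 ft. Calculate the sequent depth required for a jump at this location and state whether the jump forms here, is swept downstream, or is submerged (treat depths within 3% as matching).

V₁ = q/y₁ = 13.9/0.552 = 25.2 ft/s. Fr₁ = V₁/√(g·y₁) = 25.2/√(32.2×0.552) = 5.97.
Conjugate-depth relation: y₂/y₁ = ½[√(1 + 8Fr₁²) − 1] = ½[√286.4 − 1] = 7.96.
y₂ = 7.96 × 0.552 = 4.39 ft.
Tailwater y_tw = 4.35 ft: y_tw ≈ y₂, so the jump forms here.

y₂ = 4.39 ft; the jump forms here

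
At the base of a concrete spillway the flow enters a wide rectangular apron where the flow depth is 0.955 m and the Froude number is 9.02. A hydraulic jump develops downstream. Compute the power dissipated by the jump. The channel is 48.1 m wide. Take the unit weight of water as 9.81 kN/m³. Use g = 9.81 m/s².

P = 346266 kW

Fr₁ = 9.02 (given).
Bélanger equation: y₂/y₁ = ½[√(1 + 8Fr₁²) − 1] = ½[√651.9 − 1] = 12.3.
y₂ = 12.3 × 0.955 = 11.7 m.
Head loss: ΔE = (y₂ − y₁)³/(4y₁y₂) = (11.7 − 0.955)³/(4×0.955×11.7) = 1245/44.7 = 27.8 m.
V₁ = Fr₁·√(g·y₁) = 9.02×√(9.81×0.955) = 27.6 m/s; q = V₁·y₁ = 26.4 m²/s. Q = q·b = 26.4 × 48.1 = 1268 m³/s. P = γ·Q·ΔE = 9.81 × 1268 × 27.8 = 346266 kW.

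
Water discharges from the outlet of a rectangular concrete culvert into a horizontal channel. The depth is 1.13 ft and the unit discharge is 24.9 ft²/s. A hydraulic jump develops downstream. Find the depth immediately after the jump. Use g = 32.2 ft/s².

V₁ = q/y₁ = 24.9/1.13 = 22.0 ft/s. Fr₁ = V₁/√(g·y₁) = 22.0/√(32.2×1.13) = 3.65.
Bélanger equation: y₂/y₁ = ½[√(1 + 8Fr₁²) − 1] = ½[√107.8 − 1] = 4.69.
y₂ = 4.69 × 1.13 = 5.30 ft.

y₂ = 5.30 ft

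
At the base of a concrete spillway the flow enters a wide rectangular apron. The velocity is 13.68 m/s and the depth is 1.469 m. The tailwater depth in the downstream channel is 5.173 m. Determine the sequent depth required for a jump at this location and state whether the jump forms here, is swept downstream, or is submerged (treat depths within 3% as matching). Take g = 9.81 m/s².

y₂ = 6.788 m; the jump is swept downstream

Fr₁ = V₁/√(g·y₁) = 13.68/√(9.81×1.469) = 3.604.
Sequent-depth ratio: y₂/y₁ = ½[√(1 + 8Fr₁²) − 1] = ½[√104.89 − 1] = 4.621.
y₂ = 4.621 × 1.469 = 6.788 m.
Tailwater y_tw = 5.173 m: y_tw < y₂, so the jump is swept downstream.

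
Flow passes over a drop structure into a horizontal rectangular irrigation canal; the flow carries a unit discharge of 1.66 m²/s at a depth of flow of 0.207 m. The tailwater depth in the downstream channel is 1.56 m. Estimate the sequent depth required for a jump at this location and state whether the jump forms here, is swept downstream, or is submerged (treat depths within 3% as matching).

V₁ = q/y₁ = 1.66/0.207 = 8.02 m/s. Fr₁ = V₁/√(g·y₁) = 8.02/√(9.81×0.207) = 5.63.
From the momentum equation for a rectangular channel, y₂/y₁ = ½[√(1 + 8Fr₁²) − 1] = ½[√254.4 − 1] = 7.47.
y₂ = 7.47 × 0.207 = 1.55 m.
Tailwater y_tw = 1.56 m: y_tw ≈ y₂, so the jump forms here.

y₂ = 1.55 m; the jump forms here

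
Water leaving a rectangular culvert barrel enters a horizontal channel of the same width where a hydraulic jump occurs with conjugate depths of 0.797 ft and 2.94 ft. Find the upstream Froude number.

For a rectangular channel the momentum equation gives q² = ½·g·y₁·y₂·(y₁ + y₂) = ½×32.2×0.797×2.94×3.74 = 141.
q = √141 = 11.9 ft²/s.
V₁ = q/y₁ = 14.9 ft/s; Fr₁ = V₁/√(g·y₁) = 2.94.

Fr₁ = 2.94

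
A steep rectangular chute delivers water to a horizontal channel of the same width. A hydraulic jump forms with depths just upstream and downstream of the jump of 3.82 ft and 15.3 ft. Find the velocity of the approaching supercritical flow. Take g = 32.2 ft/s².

For a rectangular channel the momentum equation gives q² = ½·g·y₁·y₂·(y₁ + y₂) = ½×32.2×3.82×15.3×19.1 = 17992.
q = √17992 = 134 ft²/s.
V₁ = q/y₁ = 134/3.82 = 35.1 ft/s.

V₁ = 35.1 ft/s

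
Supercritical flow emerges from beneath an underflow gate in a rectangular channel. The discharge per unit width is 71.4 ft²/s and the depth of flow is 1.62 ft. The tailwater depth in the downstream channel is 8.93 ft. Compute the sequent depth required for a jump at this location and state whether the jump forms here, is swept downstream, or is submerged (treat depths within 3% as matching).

y₂ = 13.2 ft; the jump is swept downstream

V₁ = q/y₁ = 71.4/1.62 = 44.1 ft/s. Fr₁ = V₁/√(g·y₁) = 44.1/√(32.2×1.62) = 6.10.
Bélanger equation: y₂/y₁ = ½[√(1 + 8Fr₁²) − 1] = ½[√298.9 − 1] = 8.14.
y₂ = 8.14 × 1.62 = 13.2 ft.
Tailwater y_tw = 8.93 ft: y_tw < y₂, so the jump is swept downstream.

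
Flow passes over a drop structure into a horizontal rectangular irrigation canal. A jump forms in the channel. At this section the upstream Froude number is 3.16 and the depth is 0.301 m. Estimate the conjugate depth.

y₂ = 1.20 m

Fr₁ = 3.16 (given).
Sequent-depth ratio: y₂/y₁ = ½[√(1 + 8Fr₁²) − 1] = ½[√80.88 − 1] = 4.00.
y₂ = 4.00 × 0.301 = 1.20 m.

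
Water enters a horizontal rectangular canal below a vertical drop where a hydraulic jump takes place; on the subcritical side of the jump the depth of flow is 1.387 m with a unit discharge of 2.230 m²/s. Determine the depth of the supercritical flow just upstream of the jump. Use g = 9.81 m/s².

y₁ = 0.4074 m

V₂ = q/y₂ = 2.230/1.387 = 1.608 m/s; Fr₂ = V₂/√(g·y₂) = 0.4359.
The Bélanger relation is symmetric: y₁/y₂ = ½[√(1 + 8Fr₂²) − 1] = ½[√2.5199 − 1] = 0.2937.
y₁ = 0.2937 × 1.387 = 0.4074 m.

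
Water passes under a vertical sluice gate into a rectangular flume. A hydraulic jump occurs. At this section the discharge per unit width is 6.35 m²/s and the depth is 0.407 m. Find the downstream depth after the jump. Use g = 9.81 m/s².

V₁ = q/y₁ = 6.35/0.407 = 15.6 m/s. Fr₁ = V₁/√(g·y₁) = 15.6/√(9.81×0.407) = 7.81.
By Bélanger, y₂/y₁ = ½[√(1 + 8Fr₁²) − 1] = ½[√488.7 − 1] = 10.6.
y₂ = 10.6 × 0.407 = 4.30 m.

y₂ = 4.30 m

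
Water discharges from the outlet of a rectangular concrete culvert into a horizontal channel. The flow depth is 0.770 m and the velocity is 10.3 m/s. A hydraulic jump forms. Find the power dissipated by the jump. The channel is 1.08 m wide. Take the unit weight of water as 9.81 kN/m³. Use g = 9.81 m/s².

P = 187 kW

Fr₁ = V₁/√(g·y₁) = 10.3/√(9.81×0.770) = 3.75.
Bélanger equation: y₂/y₁ = ½[√(1 + 8Fr₁²) − 1] = ½[√113.4 − 1] = 4.82.
y₂ = 4.82 × 0.770 = 3.71 m.
q = V₁·y₁ = 10.3 × 0.770 = 7.93 m²/s. V₂ = q/y₂ = 7.93/3.71 = 2.14 m/s. E₁ = y₁ + V₁²/2g = 6.18 m; E₂ = y₂ + V₂²/2g = 3.95 m. ΔE = E₁ − E₂ = 2.23 m.
Q = q·b = 7.93 × 1.08 = 8.57 m³/s. P = γ·Q·ΔE = 9.81 × 8.57 × 2.23 = 187 kW.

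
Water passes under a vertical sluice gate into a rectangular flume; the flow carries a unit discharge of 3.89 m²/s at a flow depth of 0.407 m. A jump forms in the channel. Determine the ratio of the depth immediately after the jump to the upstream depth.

V₁ = q/y₁ = 3.89/0.407 = 9.56 m/s. Fr₁ = V₁/√(g·y₁) = 9.56/√(9.81×0.407) = 4.78.
By Bélanger, y₂/y₁ = ½[√(1 + 8Fr₁²) − 1] = ½[√184.0 − 1] = 6.28.

y₂/y₁ = 6.28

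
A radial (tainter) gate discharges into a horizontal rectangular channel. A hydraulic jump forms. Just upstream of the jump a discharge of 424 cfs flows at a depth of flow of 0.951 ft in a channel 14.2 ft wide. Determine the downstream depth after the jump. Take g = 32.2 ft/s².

y₂ = 7.17 ft

q = Q/b = 424/14.2 = 29.9 ft²/s; V₁ = q/y₁ = 31.4 ft/s. Fr₁ = V₁/√(g·y₁) = 5.67.
Sequent-depth ratio: y₂/y₁ = ½[√(1 + 8Fr₁²) − 1] = ½[√258.5 − 1] = 7.54.
y₂ = 7.54 × 0.951 = 7.17 ft.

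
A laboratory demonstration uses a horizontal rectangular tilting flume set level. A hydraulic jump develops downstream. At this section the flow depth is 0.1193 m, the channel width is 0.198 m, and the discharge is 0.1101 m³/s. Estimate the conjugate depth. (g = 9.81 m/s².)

q = Q/b = 0.1101/0.198 = 0.5561 m²/s; V₁ = q/y₁ = 4.661 m/s. Fr₁ = V₁/√(g·y₁) = 4.309.
Bélanger equation: y₂/y₁ = ½[√(1 + 8Fr₁²) − 1] = ½[√149.51 − 1] = 5.614.
y₂ = 5.614 × 0.1193 = 0.6697 m.

y₂ = 0.6697 m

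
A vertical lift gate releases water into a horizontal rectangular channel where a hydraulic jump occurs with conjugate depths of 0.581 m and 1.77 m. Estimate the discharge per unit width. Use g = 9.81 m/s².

q = 3.44 m²/s

For a rectangular channel the momentum equation gives q² = ½·g·y₁·y₂·(y₁ + y₂) = ½×9.81×0.581×1.77×2.35 = 11.9.
q = √11.9 = 3.44 m²/s.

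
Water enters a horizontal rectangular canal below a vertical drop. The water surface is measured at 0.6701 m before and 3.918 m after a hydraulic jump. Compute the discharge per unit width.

q = 7.687 m²/s

For a rectangular channel the momentum equation gives q² = ½·g·y₁·y₂·(y₁ + y₂) = ½×9.81×0.6701×3.918×4.588 = 59.08.
q = √59.08 = 7.687 m²/s.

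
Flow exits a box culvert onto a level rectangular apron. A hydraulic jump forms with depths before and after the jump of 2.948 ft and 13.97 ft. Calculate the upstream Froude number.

Fr₁ = 3.687

For a rectangular channel the momentum equation gives q² = ½·g·y₁·y₂·(y₁ + y₂) = ½×32.2×2.948×13.97×16.92 = 11218.
q = √11218 = 105.9 ft²/s.
V₁ = q/y₁ = 35.93 ft/s; Fr₁ = V₁/√(g·y₁) = 3.687.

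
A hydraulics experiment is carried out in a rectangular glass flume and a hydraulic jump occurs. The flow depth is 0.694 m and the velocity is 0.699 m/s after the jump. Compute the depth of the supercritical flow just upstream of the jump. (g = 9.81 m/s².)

y₁ = 0.0884 m

Fr₂ = V₂/√(g·y₂) = 0.699/√(9.81×0.694) = 0.268.
Since the conjugate-depth ratio holds either way, y₁/y₂ = ½[√(1 + 8Fr₂²) − 1] = ½[√1.574 − 1] = 0.127.
y₁ = 0.127 × 0.694 = 0.0884 m.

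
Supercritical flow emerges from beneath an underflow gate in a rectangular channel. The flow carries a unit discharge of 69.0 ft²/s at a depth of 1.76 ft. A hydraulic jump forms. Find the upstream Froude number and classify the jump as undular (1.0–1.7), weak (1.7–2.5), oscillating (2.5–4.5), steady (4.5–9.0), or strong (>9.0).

Fr₁ = 5.21; steady jump

V₁ = q/y₁ = 69.0/1.76 = 39.2 ft/s. Fr₁ = V₁/√(g·y₁) = 39.2/√(32.2×1.76) = 5.21.
Fr₁ = 5.21 lies in the steady range.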